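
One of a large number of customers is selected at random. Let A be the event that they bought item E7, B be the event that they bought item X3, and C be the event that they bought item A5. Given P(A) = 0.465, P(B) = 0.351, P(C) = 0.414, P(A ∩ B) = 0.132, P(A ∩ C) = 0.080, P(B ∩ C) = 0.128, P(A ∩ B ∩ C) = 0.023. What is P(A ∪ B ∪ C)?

0.913

By inclusion–exclusion:
P(A ∪ B ∪ C) = 0.465 + 0.351 + 0.414 − 0.132 − 0.080 − 0.128 + 0.023 = 0.913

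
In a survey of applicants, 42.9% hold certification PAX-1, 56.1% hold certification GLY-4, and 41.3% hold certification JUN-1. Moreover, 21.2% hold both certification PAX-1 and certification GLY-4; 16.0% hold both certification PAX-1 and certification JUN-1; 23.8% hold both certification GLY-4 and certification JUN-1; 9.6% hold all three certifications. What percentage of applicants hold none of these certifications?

11.1%

P(union) = 42.9 + 56.1 + 41.3 − 21.2 − 16.0 − 23.8 + 9.6 = 88.9%
P(none) = 100% − 88.9% = 11.1%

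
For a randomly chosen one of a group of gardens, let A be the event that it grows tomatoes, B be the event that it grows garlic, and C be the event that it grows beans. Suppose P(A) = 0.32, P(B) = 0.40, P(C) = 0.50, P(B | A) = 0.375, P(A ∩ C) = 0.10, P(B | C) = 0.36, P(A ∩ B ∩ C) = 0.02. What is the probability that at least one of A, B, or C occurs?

P(A ∩ B) = P(A)·P(B|A) = 0.32 × 0.375 = 0.12
P(B ∩ C) = P(C)·P(B|C) = 0.50 × 0.36 = 0.18
P(A ∪ B ∪ C) = 0.32 + 0.40 + 0.50 − 0.12 − 0.10 − 0.18 + 0.02 = 0.84

0.84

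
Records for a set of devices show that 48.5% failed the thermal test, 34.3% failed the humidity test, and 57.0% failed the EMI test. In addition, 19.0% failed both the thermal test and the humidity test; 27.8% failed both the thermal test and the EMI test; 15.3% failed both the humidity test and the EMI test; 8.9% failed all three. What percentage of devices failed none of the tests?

13.4%

Inclusion–exclusion gives
P(at least one) = 48.5 + 34.3 + 57.0 − 19.0 − 27.8 − 15.3 + 8.9 = 86.6%
P(none) = 100% − 86.6% = 13.4%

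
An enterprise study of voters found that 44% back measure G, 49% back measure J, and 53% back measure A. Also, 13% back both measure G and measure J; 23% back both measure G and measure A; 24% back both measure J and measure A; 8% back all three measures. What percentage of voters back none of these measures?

6%

P(≥1) = 44 + 49 + 53 − 13 − 23 − 24 + 8 = 94%
P(none) = 100% − 94% = 6%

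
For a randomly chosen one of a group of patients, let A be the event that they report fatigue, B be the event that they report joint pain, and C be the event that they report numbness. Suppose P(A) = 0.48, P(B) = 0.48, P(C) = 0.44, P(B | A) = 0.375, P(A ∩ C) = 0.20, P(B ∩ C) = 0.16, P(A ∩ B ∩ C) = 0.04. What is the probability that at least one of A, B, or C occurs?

0.90

P(A ∩ B) = P(A)·P(B|A) = 0.48 × 0.375 = 0.18
Using inclusion–exclusion:
P(A ∪ B ∪ C) = 0.48 + 0.48 + 0.44 − 0.18 − 0.20 − 0.16 + 0.04 = 0.90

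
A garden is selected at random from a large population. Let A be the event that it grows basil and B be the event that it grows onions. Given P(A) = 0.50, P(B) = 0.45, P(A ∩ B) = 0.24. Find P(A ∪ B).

0.71

By inclusion–exclusion:
P(A ∪ B) = 0.50 + 0.45 − 0.24 = 0.71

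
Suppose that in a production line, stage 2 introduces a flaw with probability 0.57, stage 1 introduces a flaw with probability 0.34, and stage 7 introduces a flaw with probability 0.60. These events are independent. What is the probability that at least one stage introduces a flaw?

Independence gives P(none) = ∏(1 − pᵢ).
P(none) = (1 − 0.57) × (1 − 0.34) × (1 − 0.60) = 0.43 × 0.66 × 0.40 = 0.11352
P(at least one) = 1 − 0.11352 = 0.88648

0.88648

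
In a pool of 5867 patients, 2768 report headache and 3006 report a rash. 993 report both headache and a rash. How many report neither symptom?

1086

|union| = 2768 + 3006 − 993 = 4781
None: 5867 − 4781 = 1086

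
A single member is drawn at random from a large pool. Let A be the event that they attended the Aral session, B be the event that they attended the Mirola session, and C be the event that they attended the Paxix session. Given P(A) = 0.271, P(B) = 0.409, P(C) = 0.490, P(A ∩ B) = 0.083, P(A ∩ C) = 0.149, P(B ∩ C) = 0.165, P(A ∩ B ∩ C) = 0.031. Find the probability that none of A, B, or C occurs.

0.196

Inclusion–exclusion gives
P(A ∪ B ∪ C) = 0.271 + 0.409 + 0.490 − 0.083 − 0.149 − 0.165 + 0.031 = 0.804
P(none) = 1 − 0.804 = 0.196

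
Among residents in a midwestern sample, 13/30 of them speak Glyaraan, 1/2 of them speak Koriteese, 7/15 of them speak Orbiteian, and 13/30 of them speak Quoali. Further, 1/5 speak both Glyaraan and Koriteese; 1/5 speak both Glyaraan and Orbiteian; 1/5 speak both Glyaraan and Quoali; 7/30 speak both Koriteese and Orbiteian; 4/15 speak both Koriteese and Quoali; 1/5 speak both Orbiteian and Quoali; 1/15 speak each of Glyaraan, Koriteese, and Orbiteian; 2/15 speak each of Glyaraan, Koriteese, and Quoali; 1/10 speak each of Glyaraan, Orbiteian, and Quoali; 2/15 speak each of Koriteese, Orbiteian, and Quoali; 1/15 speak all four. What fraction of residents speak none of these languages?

By inclusion-exclusion,
P(at least one) = 13/30 + 1/2 + 7/15 + 13/30 − 1/5 − 1/5 − 1/5 − 7/30 − 4/15 − 1/5 + 1/15 + 2/15 + 1/10 + 2/15 − 1/15 = 9/10
P(none) = 1 − 9/10 = 1/10

1/10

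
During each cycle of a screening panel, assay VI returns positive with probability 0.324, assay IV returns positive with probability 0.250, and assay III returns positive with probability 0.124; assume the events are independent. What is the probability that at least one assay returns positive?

0.555868

P(none) = (1 − 0.324) × (1 − 0.250) × (1 − 0.124) = 0.676 × 0.750 × 0.876 = 0.444132
P(at least one) = 1 − 0.444132 = 0.555868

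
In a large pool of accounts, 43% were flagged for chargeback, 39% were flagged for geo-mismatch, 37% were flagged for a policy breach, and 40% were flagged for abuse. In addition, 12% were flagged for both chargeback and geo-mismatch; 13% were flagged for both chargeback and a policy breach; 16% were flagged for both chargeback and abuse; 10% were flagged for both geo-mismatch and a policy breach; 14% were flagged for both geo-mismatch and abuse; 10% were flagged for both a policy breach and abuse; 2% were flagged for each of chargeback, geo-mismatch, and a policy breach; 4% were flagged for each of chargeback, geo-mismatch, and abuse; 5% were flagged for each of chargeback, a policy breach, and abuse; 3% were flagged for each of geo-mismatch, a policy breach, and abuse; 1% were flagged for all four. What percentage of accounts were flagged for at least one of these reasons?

97%

P(at least one) = 43 + 39 + 37 + 40 − 12 − 13 − 16 − 10 − 14 − 10 + 2 + 4 + 5 + 3 − 1 = 97%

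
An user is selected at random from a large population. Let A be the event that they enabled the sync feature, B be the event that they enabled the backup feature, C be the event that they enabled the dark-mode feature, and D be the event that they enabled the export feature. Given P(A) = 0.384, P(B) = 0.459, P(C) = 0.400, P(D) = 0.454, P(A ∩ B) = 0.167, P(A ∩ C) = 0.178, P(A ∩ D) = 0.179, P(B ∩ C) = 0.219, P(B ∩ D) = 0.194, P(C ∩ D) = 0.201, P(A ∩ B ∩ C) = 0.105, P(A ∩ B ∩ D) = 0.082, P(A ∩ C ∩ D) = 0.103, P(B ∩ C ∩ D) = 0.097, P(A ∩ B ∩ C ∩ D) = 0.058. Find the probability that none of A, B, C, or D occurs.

P(A ∪ B ∪ C ∪ D) = 0.384 + 0.459 + 0.400 + 0.454 − 0.167 − 0.178 − 0.179 − 0.219 − 0.194 − 0.201 + 0.105 + 0.082 + 0.103 + 0.097 − 0.058 = 0.888
P(none) = 1 − 0.888 = 0.112

0.112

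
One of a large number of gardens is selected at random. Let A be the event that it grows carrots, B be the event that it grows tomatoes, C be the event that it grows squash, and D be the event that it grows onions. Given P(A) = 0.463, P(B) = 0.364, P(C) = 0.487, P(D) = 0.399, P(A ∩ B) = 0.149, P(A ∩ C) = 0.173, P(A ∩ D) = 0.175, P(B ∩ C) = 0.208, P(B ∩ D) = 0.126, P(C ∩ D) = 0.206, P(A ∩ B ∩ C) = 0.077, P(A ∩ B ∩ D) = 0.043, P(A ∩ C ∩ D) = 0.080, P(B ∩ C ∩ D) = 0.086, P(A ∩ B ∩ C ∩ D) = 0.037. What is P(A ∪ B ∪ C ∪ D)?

0.925

P(A ∪ B ∪ C ∪ D) = 0.463 + 0.364 + 0.487 + 0.399 − 0.149 − 0.173 − 0.175 − 0.208 − 0.126 − 0.206 + 0.077 + 0.043 + 0.080 + 0.086 − 0.037 = 0.925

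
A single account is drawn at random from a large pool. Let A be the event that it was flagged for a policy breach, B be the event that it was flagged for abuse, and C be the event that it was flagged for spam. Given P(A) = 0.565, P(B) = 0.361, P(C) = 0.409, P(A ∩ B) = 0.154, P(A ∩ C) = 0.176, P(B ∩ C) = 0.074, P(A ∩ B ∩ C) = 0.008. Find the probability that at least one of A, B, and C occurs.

0.939

Using inclusion–exclusion:
P(A ∪ B ∪ C) = 0.565 + 0.361 + 0.409 − 0.154 − 0.176 − 0.074 + 0.008 = 0.939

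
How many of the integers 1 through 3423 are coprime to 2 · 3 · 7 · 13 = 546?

903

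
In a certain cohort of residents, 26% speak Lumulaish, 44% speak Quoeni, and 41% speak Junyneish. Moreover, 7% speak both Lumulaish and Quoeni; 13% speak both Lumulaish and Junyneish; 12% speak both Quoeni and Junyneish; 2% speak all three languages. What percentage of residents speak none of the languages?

19%

By inclusion–exclusion:
P(≥1) = 26 + 44 + 41 − 7 − 13 − 12 + 2 = 81%
P(none) = 100% − 81% = 19%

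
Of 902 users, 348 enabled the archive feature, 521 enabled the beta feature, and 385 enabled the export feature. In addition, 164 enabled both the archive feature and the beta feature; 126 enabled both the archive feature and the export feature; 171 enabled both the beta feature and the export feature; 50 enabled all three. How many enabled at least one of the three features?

843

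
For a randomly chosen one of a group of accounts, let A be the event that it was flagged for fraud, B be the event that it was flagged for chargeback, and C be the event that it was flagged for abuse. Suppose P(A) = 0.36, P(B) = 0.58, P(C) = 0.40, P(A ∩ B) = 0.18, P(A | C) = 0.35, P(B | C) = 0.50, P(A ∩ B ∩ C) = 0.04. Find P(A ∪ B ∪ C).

P(A ∩ C) = P(C)·P(A|C) = 0.40 × 0.35 = 0.14
P(B ∩ C) = P(C)·P(B|C) = 0.40 × 0.50 = 0.20
Apply inclusion-exclusion:
P(A ∪ B ∪ C) = 0.36 + 0.58 + 0.40 − 0.18 − 0.14 − 0.20 + 0.04 = 0.86

0.86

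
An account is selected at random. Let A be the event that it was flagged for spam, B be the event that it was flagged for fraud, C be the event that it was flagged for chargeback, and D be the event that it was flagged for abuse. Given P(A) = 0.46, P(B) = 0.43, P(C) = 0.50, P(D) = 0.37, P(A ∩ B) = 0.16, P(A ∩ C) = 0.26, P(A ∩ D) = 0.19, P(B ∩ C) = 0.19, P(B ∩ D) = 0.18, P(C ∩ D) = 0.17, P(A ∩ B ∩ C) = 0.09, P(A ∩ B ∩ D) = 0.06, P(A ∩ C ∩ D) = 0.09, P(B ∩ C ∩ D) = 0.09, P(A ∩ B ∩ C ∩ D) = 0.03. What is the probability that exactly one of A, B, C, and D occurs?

0.33

P(exactly one) = 0.46 + 0.43 + 0.50 + 0.37 − 2·0.16 − 2·0.26 − 2·0.19 − 2·0.19 − 2·0.18 − 2·0.17 + 3·0.09 + 3·0.06 + 3·0.09 + 3·0.09 − 4·0.03 = 0.33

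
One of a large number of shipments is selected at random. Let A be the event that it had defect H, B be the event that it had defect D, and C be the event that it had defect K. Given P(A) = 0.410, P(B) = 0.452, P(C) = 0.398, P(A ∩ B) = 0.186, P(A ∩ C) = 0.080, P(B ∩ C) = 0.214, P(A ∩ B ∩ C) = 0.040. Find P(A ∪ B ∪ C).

By inclusion-exclusion,
P(A ∪ B ∪ C) = 0.410 + 0.452 + 0.398 − 0.186 − 0.080 − 0.214 + 0.040 = 0.820

0.820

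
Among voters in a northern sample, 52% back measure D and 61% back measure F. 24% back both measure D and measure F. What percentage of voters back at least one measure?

89%

P(≥1) = 52 + 61 − 24 = 89%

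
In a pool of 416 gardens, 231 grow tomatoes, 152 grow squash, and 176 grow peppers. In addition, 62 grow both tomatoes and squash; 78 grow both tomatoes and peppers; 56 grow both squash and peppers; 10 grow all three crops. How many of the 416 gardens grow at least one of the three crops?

373

Apply inclusion-exclusion:
|union| = 231 + 152 + 176 − 62 − 78 − 56 + 10 = 373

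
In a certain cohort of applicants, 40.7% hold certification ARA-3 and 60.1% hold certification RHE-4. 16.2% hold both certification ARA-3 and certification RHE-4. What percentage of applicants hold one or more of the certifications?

84.6%

P(union) = 40.7 + 60.1 − 16.2 = 84.6%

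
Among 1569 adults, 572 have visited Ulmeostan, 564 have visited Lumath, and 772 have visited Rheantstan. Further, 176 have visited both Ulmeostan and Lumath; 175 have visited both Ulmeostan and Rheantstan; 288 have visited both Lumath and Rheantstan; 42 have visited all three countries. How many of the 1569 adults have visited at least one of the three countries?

1311

|at least one| = 572 + 564 + 772 − 176 − 175 − 288 + 42 = 1311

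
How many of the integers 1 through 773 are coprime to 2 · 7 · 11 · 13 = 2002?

386 + 110 + 70 + 59 − 55 − 35 − 29 − 10 − 8 − 5 + 5 + 4 + 2 + 0 − 0 = 494
773 − 494 = 279

279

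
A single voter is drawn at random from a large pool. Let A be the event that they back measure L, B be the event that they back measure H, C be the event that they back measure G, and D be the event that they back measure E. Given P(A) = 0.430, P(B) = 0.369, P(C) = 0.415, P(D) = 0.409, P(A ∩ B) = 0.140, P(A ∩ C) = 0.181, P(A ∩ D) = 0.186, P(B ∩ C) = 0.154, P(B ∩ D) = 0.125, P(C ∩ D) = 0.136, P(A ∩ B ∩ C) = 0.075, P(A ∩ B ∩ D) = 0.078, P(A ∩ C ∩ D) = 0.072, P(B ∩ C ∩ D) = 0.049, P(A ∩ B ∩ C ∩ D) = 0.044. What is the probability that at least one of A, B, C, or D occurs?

0.931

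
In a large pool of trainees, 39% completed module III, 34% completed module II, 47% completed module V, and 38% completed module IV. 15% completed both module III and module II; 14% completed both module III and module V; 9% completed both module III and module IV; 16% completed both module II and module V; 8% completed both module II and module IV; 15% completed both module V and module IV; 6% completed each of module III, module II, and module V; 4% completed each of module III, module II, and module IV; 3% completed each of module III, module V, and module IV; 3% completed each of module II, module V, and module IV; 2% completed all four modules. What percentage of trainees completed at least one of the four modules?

95%

P(≥1) = 39 + 34 + 47 + 38 − 15 − 14 − 9 − 16 − 8 − 15 + 6 + 4 + 3 + 3 − 2 = 95%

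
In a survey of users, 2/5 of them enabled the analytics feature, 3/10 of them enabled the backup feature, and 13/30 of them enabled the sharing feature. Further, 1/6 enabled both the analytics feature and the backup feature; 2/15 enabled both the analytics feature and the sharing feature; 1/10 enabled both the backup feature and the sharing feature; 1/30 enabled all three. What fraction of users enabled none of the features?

P(at least one) = 2/5 + 3/10 + 13/30 − 1/6 − 2/15 − 1/10 + 1/30 = 23/30
P(none) = 1 − 23/30 = 7/30

7/30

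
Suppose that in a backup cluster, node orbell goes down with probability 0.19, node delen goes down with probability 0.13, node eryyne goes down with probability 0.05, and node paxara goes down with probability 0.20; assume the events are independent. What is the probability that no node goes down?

0.535572

P(none) = (1 − 0.19) × (1 − 0.13) × (1 − 0.05) × (1 − 0.20) = 0.81 × 0.87 × 0.95 × 0.80 = 0.535572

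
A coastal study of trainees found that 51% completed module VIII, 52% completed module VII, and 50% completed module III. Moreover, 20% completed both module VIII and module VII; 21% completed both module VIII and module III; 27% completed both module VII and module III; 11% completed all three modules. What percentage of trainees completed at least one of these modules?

96%

P(at least one) = 51 + 52 + 50 − 20 − 21 − 27 + 11 = 96%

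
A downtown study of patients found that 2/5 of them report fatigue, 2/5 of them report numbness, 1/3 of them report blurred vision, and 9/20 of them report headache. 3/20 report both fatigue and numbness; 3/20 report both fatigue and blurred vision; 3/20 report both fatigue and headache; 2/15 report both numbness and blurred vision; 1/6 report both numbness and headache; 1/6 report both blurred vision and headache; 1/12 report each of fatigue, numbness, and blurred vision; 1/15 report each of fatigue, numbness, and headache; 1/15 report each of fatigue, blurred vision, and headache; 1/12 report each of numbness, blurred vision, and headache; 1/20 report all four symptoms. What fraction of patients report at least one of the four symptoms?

11/12

P(at least one) = 2/5 + 2/5 + 1/3 + 9/20 − 3/20 − 3/20 − 3/20 − 2/15 − 1/6 − 1/6 + 1/12 + 1/15 + 1/15 + 1/12 − 1/20 = 11/12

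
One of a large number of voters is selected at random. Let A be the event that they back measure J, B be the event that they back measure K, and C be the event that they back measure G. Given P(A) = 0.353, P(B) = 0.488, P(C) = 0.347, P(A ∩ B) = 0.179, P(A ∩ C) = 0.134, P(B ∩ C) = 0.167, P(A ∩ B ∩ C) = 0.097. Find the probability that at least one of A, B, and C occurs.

0.805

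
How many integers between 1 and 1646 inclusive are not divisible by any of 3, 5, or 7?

Apply inclusion-exclusion:
548 + 329 + 235 − 109 − 78 − 47 + 15 = 893
1646 − 893 = 753

753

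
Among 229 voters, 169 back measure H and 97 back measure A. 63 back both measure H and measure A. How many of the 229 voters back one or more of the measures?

Apply inclusion-exclusion:
N(≥1) = 169 + 97 − 63 = 203

203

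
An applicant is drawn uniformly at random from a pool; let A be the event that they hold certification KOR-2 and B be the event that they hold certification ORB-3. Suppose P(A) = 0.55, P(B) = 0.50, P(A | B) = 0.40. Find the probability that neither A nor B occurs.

P(A ∩ B) = P(B)·P(A|B) = 0.50 × 0.40 = 0.20
P(A ∪ B) = 0.55 + 0.50 − 0.20 = 0.85
P(none) = 1 − 0.85 = 0.15

0.15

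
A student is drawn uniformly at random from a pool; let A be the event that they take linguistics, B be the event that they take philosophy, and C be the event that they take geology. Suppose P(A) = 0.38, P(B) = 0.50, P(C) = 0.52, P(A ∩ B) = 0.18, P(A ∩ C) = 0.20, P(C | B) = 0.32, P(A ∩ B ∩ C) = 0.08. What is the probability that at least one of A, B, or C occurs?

0.94

P(B ∩ C) = P(B)·P(C|B) = 0.50 × 0.32 = 0.16
P(A ∪ B ∪ C) = 0.38 + 0.50 + 0.52 − 0.18 − 0.20 − 0.16 + 0.08 = 0.94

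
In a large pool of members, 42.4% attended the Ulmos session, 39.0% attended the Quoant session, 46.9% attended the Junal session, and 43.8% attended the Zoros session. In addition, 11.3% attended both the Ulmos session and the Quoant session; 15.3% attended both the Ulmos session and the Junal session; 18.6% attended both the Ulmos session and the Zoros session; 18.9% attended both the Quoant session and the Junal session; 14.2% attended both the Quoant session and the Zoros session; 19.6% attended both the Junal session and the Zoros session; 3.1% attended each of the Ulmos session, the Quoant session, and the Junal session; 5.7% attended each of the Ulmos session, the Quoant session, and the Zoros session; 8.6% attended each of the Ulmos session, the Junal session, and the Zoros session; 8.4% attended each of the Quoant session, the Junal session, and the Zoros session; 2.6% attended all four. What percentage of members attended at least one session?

P(at least one) = 42.4 + 39.0 + 46.9 + 43.8 − 11.3 − 15.3 − 18.6 − 18.9 − 14.2 − 19.6 + 3.1 + 5.7 + 8.6 + 8.4 − 2.6 = 97.4%

97.4%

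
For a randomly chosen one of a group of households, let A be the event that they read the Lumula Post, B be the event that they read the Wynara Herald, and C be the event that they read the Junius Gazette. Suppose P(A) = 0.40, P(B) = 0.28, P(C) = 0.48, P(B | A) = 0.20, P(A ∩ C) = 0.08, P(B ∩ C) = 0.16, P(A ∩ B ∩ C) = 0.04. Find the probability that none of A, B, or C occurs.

0.12

P(A ∩ B) = P(A)·P(B|A) = 0.40 × 0.20 = 0.08
P(A ∪ B ∪ C) = 0.40 + 0.28 + 0.48 − 0.08 − 0.08 − 0.16 + 0.04 = 0.88
P(none) = 1 − 0.88 = 0.12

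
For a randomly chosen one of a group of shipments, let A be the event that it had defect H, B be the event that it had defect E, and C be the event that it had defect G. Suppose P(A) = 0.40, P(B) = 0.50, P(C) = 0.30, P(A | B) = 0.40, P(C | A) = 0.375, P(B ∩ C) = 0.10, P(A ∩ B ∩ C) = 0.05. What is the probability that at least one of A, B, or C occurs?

P(A ∩ B) = P(B)·P(A|B) = 0.50 × 0.40 = 0.20
P(A ∩ C) = P(A)·P(C|A) = 0.40 × 0.375 = 0.15
P(A ∪ B ∪ C) = 0.40 + 0.50 + 0.30 − 0.20 − 0.15 − 0.10 + 0.05 = 0.80

0.80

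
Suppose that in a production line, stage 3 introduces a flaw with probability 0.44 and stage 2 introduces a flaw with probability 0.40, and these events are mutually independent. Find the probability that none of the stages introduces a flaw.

0.336

P(none) = (1 − 0.44) × (1 − 0.40) = 0.56 × 0.60 = 0.336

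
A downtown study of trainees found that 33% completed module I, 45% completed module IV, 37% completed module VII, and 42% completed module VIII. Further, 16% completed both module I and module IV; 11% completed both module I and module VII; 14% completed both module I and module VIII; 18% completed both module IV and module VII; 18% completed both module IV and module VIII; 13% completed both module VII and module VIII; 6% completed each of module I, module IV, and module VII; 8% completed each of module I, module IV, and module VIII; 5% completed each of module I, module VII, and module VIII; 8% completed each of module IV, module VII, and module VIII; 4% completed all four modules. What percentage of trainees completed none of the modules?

10%

Apply inclusion-exclusion:
P(≥1) = 33 + 45 + 37 + 42 − 16 − 11 − 14 − 18 − 18 − 13 + 6 + 8 + 5 + 8 − 4 = 90%
P(none) = 100% − 90% = 10%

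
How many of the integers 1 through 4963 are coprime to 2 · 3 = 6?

Inclusion–exclusion gives
floor(4963/2) + floor(4963/3) − floor(4963/6) = 2481 + 1654 − 827 = 3308
4963 − 3308 = 1655

1655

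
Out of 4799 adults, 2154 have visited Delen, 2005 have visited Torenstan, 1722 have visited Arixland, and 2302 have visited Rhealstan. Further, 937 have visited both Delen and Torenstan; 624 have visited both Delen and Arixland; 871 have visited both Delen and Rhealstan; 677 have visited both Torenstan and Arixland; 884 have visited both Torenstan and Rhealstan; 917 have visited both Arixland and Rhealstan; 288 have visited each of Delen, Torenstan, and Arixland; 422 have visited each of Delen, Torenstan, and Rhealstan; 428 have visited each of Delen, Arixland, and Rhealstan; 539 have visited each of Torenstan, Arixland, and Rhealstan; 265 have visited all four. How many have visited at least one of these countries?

|at least one| = 2154 + 2005 + 1722 + 2302 − 937 − 624 − 871 − 677 − 884 − 917 + 288 + 422 + 428 + 539 − 265 = 4685

4685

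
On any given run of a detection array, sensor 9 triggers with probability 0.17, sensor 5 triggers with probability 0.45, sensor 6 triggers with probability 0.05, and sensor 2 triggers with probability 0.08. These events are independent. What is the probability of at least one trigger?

0.601019

Since the events are independent, P(none) is the product of the individual non-occurrence probabilities.
P(none) = (1 − 0.17) × (1 − 0.45) × (1 − 0.05) × (1 − 0.08) = 0.83 × 0.55 × 0.95 × 0.92 = 0.398981
P(at least one) = 1 − 0.398981 = 0.601019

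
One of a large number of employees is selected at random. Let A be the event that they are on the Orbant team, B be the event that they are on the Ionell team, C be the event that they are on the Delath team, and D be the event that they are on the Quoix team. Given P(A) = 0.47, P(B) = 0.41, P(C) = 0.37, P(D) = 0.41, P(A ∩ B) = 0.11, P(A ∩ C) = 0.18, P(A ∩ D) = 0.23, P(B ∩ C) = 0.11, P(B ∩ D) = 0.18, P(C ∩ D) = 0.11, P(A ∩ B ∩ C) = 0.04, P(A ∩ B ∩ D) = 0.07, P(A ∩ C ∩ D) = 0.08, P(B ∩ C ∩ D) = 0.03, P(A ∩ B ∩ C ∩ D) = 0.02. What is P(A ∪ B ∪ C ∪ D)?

Inclusion–exclusion gives
P(A ∪ B ∪ C ∪ D) = 0.47 + 0.41 + 0.37 + 0.41 − 0.11 − 0.18 − 0.23 − 0.11 − 0.18 − 0.11 + 0.04 + 0.07 + 0.08 + 0.03 − 0.02 = 0.94

0.94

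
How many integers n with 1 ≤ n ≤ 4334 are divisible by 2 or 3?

Inclusion–exclusion gives
floor(4334/2) + floor(4334/3) − floor(4334/6) = 2167 + 1444 − 722 = 2889

2889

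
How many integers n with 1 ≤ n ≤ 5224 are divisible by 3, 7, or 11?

2510

Inclusion–exclusion gives
1741 + 746 + 474 − 248 − 158 − 67 + 22 = 2510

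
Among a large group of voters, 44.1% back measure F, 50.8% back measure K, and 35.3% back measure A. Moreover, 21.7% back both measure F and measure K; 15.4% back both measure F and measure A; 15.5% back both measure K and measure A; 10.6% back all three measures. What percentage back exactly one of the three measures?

56.8%

By inclusion–exclusion (exactly-one form):
P(exactly one) = 44.1 + 50.8 + 35.3 − 2·21.7 − 2·15.4 − 2·15.5 + 3·10.6 = 56.8%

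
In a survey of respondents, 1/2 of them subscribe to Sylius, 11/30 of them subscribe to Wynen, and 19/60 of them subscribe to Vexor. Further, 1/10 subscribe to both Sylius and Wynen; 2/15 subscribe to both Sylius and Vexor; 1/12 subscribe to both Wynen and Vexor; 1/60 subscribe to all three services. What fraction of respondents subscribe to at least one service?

53/60

By inclusion–exclusion:
P(≥1) = 1/2 + 11/30 + 19/60 − 1/10 − 2/15 − 1/12 + 1/60 = 53/60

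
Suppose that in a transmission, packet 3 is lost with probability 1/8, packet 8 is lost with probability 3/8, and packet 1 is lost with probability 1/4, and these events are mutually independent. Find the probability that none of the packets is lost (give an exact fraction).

P(none) = (1 − 1/8) × (1 − 3/8) × (1 − 1/4) = 7/8 × 5/8 × 3/4 = 105/256

105/256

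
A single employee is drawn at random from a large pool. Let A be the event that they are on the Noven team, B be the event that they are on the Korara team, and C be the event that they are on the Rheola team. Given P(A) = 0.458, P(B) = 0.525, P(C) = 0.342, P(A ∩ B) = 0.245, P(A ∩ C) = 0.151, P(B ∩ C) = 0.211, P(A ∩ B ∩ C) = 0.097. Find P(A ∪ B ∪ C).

By inclusion–exclusion:
P(A ∪ B ∪ C) = 0.458 + 0.525 + 0.342 − 0.245 − 0.151 − 0.211 + 0.097 = 0.815

0.815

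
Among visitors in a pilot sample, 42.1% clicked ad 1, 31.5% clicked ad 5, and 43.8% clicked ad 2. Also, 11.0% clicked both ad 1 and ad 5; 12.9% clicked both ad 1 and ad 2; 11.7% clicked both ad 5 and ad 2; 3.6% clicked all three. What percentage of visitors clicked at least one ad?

Inclusion–exclusion gives
P(≥1) = 42.1 + 31.5 + 43.8 − 11.0 − 12.9 − 11.7 + 3.6 = 85.4%

85.4%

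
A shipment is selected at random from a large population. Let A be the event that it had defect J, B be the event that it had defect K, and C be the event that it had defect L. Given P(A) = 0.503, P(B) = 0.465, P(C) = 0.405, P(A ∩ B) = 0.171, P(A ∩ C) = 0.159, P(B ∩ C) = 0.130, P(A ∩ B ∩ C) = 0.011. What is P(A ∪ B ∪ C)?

Using inclusion–exclusion:
P(A ∪ B ∪ C) = 0.503 + 0.465 + 0.405 − 0.171 − 0.159 − 0.130 + 0.011 = 0.924

0.924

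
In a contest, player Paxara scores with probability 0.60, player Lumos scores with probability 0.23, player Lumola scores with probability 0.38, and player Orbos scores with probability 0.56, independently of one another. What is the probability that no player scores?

0.0840224

P(none) = (1 − 0.60) × (1 − 0.23) × (1 − 0.38) × (1 − 0.56) = 0.40 × 0.77 × 0.62 × 0.44 = 0.0840224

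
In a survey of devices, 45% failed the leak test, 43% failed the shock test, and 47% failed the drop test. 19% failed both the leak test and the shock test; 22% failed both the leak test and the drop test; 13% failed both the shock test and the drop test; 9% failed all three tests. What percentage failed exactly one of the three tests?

54%

P(exactly one) = 45 + 43 + 47 − 2·19 − 2·22 − 2·13 + 3·9 = 54%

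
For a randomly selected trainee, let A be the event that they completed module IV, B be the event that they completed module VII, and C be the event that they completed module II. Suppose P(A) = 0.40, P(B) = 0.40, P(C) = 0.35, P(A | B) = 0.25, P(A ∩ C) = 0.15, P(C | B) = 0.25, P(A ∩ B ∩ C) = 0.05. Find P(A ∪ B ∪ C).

0.85

P(A ∩ B) = P(B)·P(A|B) = 0.40 × 0.25 = 0.10
P(B ∩ C) = P(B)·P(C|B) = 0.40 × 0.25 = 0.10
P(A ∪ B ∪ C) = 0.40 + 0.40 + 0.35 − 0.10 − 0.15 − 0.10 + 0.05 = 0.85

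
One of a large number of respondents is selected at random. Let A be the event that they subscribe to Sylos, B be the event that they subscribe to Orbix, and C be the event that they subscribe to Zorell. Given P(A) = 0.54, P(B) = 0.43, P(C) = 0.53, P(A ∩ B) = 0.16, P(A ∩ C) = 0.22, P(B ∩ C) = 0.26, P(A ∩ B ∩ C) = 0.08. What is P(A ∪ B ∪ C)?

By inclusion–exclusion:
P(A ∪ B ∪ C) = 0.54 + 0.43 + 0.53 − 0.16 − 0.22 − 0.26 + 0.08 = 0.94

0.94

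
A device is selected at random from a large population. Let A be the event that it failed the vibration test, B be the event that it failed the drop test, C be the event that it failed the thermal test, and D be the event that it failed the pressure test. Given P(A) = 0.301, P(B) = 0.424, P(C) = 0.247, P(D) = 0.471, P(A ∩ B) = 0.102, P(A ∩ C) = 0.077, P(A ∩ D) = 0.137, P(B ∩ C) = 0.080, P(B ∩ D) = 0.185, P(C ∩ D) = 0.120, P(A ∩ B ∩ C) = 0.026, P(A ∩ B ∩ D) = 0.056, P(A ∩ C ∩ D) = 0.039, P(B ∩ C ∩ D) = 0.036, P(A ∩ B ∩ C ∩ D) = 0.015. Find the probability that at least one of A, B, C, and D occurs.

P(A ∪ B ∪ C ∪ D) = 0.301 + 0.424 + 0.247 + 0.471 − 0.102 − 0.077 − 0.137 − 0.080 − 0.185 − 0.120 + 0.026 + 0.056 + 0.039 + 0.036 − 0.015 = 0.884

0.884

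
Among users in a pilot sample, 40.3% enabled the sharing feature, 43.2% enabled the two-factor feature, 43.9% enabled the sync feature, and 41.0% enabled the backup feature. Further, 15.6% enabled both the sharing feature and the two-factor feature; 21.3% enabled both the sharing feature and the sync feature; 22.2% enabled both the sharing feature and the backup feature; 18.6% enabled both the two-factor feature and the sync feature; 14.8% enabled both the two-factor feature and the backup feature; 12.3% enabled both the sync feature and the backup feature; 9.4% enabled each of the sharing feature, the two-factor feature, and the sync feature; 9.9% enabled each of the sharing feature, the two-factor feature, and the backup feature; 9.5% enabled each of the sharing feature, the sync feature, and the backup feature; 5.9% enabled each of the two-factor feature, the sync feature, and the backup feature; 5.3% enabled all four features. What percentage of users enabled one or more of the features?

By inclusion-exclusion,
P(≥1) = 40.3 + 43.2 + 43.9 + 41.0 − 15.6 − 21.3 − 22.2 − 18.6 − 14.8 − 12.3 + 9.4 + 9.9 + 9.5 + 5.9 − 5.3 = 93.0%

93.0%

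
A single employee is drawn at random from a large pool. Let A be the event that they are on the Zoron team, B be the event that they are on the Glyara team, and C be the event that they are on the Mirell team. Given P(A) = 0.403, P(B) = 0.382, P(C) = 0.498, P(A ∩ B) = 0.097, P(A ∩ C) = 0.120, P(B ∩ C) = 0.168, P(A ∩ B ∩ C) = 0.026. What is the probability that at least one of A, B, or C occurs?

0.924

P(A ∪ B ∪ C) = 0.403 + 0.382 + 0.498 − 0.097 − 0.120 − 0.168 + 0.026 = 0.924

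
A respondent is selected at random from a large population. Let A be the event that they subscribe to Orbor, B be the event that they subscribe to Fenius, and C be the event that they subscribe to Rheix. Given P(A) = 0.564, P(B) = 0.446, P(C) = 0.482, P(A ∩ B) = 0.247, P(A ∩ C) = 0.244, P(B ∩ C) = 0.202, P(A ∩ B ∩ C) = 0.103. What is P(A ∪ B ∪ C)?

P(A ∪ B ∪ C) = 0.564 + 0.446 + 0.482 − 0.247 − 0.244 − 0.202 + 0.103 = 0.902

0.902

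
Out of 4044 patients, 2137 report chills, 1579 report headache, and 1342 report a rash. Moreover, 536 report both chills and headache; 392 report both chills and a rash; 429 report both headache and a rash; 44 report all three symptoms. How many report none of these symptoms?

Using inclusion–exclusion:
|at least one| = 2137 + 1579 + 1342 − 536 − 392 − 429 + 44 = 3745
None: 4044 − 3745 = 299

299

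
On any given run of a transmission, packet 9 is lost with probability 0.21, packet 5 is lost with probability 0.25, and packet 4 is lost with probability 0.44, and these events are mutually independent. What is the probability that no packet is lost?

P(none) = (1 − 0.21) × (1 − 0.25) × (1 − 0.44) = 0.79 × 0.75 × 0.56 = 0.3318

0.3318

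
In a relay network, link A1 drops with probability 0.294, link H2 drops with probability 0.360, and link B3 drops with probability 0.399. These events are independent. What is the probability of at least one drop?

0.72844416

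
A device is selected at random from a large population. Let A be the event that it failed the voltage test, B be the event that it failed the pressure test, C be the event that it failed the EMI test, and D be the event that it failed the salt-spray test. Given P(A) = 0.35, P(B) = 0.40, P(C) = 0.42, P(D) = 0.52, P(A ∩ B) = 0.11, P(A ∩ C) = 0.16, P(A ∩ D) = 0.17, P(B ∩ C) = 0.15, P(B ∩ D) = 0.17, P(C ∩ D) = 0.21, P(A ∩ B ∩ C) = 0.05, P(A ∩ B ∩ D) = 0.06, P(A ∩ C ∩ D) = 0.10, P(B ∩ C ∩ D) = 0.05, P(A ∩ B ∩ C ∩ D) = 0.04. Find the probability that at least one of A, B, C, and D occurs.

P(A ∪ B ∪ C ∪ D) = 0.35 + 0.40 + 0.42 + 0.52 − 0.11 − 0.16 − 0.17 − 0.15 − 0.17 − 0.21 + 0.05 + 0.06 + 0.10 + 0.05 − 0.04 = 0.94

0.94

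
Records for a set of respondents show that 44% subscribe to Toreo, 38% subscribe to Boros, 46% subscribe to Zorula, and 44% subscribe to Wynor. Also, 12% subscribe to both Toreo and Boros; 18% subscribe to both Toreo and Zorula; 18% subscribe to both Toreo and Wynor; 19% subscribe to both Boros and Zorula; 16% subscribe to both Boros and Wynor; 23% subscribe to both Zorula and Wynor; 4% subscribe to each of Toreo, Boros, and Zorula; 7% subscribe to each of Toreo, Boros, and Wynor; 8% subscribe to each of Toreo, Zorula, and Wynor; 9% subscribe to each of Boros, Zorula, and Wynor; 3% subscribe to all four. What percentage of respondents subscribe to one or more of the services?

91%

P(at least one) = 44 + 38 + 46 + 44 − 12 − 18 − 18 − 19 − 16 − 23 + 4 + 7 + 8 + 9 − 3 = 91%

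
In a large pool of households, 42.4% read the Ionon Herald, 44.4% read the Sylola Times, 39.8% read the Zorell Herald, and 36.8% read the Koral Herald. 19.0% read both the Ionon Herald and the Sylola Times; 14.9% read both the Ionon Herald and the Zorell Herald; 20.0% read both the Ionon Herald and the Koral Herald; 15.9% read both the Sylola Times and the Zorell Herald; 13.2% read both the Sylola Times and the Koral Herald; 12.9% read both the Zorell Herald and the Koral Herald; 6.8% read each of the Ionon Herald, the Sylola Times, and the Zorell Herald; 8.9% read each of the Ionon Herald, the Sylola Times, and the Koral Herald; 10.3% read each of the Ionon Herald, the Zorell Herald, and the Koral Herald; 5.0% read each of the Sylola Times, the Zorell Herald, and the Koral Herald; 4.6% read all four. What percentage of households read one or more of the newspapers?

P(union) = 42.4 + 44.4 + 39.8 + 36.8 − 19.0 − 14.9 − 20.0 − 15.9 − 13.2 − 12.9 + 6.8 + 8.9 + 10.3 + 5.0 − 4.6 = 93.9%

93.9%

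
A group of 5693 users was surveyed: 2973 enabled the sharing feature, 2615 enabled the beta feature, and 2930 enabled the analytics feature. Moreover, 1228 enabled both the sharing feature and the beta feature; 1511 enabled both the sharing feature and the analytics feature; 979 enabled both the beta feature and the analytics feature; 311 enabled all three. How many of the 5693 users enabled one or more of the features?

5111

By inclusion-exclusion,
|union| = 2973 + 2615 + 2930 − 1228 − 1511 − 979 + 311 = 5111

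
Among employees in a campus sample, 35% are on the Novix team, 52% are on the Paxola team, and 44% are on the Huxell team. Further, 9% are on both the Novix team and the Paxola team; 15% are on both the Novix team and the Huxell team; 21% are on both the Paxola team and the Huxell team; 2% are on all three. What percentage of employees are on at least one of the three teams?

Apply inclusion-exclusion:
P(at least one) = 35 + 52 + 44 − 9 − 15 − 21 + 2 = 88%

88%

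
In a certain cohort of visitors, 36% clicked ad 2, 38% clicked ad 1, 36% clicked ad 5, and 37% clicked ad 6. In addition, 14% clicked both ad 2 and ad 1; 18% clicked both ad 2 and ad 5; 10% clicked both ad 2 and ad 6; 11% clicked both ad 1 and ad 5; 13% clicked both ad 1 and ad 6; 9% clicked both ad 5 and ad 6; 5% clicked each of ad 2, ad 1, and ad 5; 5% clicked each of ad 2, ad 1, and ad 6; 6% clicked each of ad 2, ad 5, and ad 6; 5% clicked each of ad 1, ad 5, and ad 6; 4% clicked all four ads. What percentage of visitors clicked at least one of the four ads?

89%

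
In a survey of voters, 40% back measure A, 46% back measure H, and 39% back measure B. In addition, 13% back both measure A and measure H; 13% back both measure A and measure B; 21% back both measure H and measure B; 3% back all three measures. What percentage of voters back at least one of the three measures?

81%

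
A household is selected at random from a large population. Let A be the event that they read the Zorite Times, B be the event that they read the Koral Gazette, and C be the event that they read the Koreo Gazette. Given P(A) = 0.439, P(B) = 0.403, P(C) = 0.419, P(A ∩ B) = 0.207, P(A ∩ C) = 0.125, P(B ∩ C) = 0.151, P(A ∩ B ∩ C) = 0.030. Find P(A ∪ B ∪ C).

P(A ∪ B ∪ C) = 0.439 + 0.403 + 0.419 − 0.207 − 0.125 − 0.151 + 0.030 = 0.808

0.808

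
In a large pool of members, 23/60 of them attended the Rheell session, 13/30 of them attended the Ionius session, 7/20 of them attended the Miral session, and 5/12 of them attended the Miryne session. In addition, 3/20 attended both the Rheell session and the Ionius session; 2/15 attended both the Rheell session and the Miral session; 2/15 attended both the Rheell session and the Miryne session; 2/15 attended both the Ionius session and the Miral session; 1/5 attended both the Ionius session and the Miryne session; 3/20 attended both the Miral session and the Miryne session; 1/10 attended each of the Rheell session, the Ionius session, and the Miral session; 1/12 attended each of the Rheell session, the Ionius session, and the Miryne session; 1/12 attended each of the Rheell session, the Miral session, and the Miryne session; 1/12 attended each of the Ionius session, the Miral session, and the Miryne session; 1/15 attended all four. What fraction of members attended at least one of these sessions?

Apply inclusion-exclusion:
P(≥1) = 23/60 + 13/30 + 7/20 + 5/12 − 3/20 − 2/15 − 2/15 − 2/15 − 1/5 − 3/20 + 1/10 + 1/12 + 1/12 + 1/12 − 1/15 = 29/30

29/30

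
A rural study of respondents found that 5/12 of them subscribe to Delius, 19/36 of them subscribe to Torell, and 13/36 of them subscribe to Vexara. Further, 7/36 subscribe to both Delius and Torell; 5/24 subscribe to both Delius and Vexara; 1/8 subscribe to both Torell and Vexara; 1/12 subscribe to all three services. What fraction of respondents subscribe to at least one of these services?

By inclusion–exclusion:
P(≥1) = 5/12 + 19/36 + 13/36 − 7/36 − 5/24 − 1/8 + 1/12 = 31/36

31/36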